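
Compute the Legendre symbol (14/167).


p = 167 is prime, so compute (14/167) with the reciprocity algorithm (Jacobi-symbol steps: pull out 2s via (2/n), flip via reciprocity, reduce):
  pull out 2: (2/167) = +1  (since 167 mod 8 = 7)
  reciprocity: (7/167) -> -(167/7)
  reduce: (6/7)
  pull out 2: (2/7) = +1  (since 7 mod 8 = 7)
  reciprocity: (3/7) -> -(7/3)
  reduce: (1/3)
  (1/3) = 1
Product of signs = 1
(14/167) = 1

1


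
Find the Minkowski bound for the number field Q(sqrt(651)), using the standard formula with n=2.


d = 651, d mod 4 = 3, so disc(K) = 4d = 2604; |disc(K)| = 2604
Real quadratic field, so n = 2, s = r2 = 0, r1 = 2
M = (n!/n^n) * (4/pi)^s * sqrt(|disc(K)|) = (2!/2^2) * (4/pi)^0 * sqrt(2604)
= 0.5 * 1.000000 * 51.029403
= 25.5147

25.5147


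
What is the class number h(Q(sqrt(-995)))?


K = Q(sqrt(-995)). d mod 4 = 1, so D = disc(K) = d = -995
h(K) equals the number of primitive reduced positive-definite forms (a, b, c) = a*x^2 + b*x*y + c*y^2 with b^2 - 4ac = D,
where reduced means |b| <= a <= c, with b >= 0 whenever |b| = a or a = c, and primitive means gcd(a, b, c) = 1.
Reduced forces 3a^2 <= |D| = 995, so 1 <= a <= 18; b must have the parity of D, and c = (b^2 - D)/(4a) must be an integer >= a.
Enumerate a = 1..18, b in [-a, a]:
  a=1: (1, 1, 249)  [1]
  a=2: none
  a=3: (3, -1, 83), (3, 1, 83)  [2]
  a=4: none
  a=5: (5, 5, 51)  [1]
  a=6..8: none
  a=9: (9, -7, 29), (9, 7, 29)  [2]
  a=10..14: none
  a=15: (15, -5, 17), (15, 5, 17)  [2]
  a=16..18: none
Total reduced forms: 1 + 2 + 1 + 2 + 2 = 8
h = 8

8


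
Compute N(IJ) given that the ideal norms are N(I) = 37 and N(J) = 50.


N(IJ) = N(I) * N(J)
= 37 * 50
= 1850

1850


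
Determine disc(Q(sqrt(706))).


For K = Q(sqrt(d)) with d squarefree: disc(K) = d if d = 1 mod 4, and disc(K) = 4d if d = 2 or 3 mod 4.
Here d = 706, and d mod 4 = 2.
d = 2 mod 4, not 1 (O_K = Z[sqrt(d)]), so disc(K) = 4d = 4 * (706) = 2824

2824


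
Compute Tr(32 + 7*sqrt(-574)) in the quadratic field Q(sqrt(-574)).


Tr(a + b*sqrt(d)) = (a + b*sqrt(d)) + (a - b*sqrt(d)) = 2a
= 2 * (32)
= 64

64


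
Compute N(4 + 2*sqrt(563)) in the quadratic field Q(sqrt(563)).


N(a + b*sqrt(d)) = a^2 - d*b^2
= (4)^2 - (563)*(2)^2
= 16 - 2252
= -2236

-2236


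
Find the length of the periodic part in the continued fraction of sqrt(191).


Run the CF algorithm for sqrt(191).
a_0 = floor(sqrt(191)) = 13; set m_0=0, q_0=1.
Recurrence: m' = q*a - m,  q' = (d - m'^2)/q,  a' = floor((a_0 + m')/q').
  step 1: m=13, q=22, a=1
  step 2: m=9, q=5, a=4
  step 3: m=11, q=14, a=1
  step 4: m=3, q=13, a=1
  step 5: m=10, q=7, a=3
  step 6: m=11, q=10, a=2
  step 7: m=9, q=11, a=2
  step 8: m=13, q=2, a=13
  step 9: m=13, q=11, a=2
  step 10: m=9, q=10, a=2
  step 11: m=11, q=7, a=3
  step 12: m=10, q=13, a=1
  step 13: m=3, q=14, a=1
  step 14: m=11, q=5, a=4
  step 15: m=9, q=22, a=1
  step 16: m=13, q=1, a=26
a_16 = 2*a_0 = 26, so the period closes here.
sqrt(191) = [13; 1, 4, 1, 1, 3, 2, 2, 13, 2, 2, 3, 1, 1, 4, 1, 26]
Period length = 16

16


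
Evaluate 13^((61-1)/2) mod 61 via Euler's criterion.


p = 61 is prime and the exponent is (p-1)/2 = 30, so by Euler's criterion 13^30 = (13/61) = +1 or -1 mod 61.
Compute by square-and-multiply:
  30 = 16 + 8 + 4 + 2 (binary 11110)
  Repeated squaring mod 61: 13^1 = 13, 13^2 = 47, 13^4 = 13, 13^8 = 47, 13^16 = 13
  13^30 = 13^16 * 13^8 * 13^4 * 13^2 = 13 * 47 * 13 * 47 mod 61
    13 * 47 = 611 = 1 mod 61
    1 * 13 = 13 = 13 mod 61
    13 * 47 = 611 = 1 mod 61
  13^30 = 1 mod 61
Result 1: 13 is a quadratic residue mod 61.
13^30 mod 61 = 1

1


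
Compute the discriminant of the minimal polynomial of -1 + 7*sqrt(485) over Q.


The element -1 + 7*sqrt(485) has minimal polynomial:
x^2 + 2*x - 23764
Discriminant = (2)^2 - 4*(-23764)
= 4 + 95056
= 95060

95060


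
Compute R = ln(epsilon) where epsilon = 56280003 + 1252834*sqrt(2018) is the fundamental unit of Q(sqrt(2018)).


epsilon = 56280003 + 1252834*sqrt(2018)
= 1.1256e+08
R = ln(1.1256e+08)
= 18.5390

18.5390


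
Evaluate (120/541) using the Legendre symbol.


p = 541 is prime, so compute (120/541) with the reciprocity algorithm (Jacobi-symbol steps: pull out 2s via (2/n), flip via reciprocity, reduce):
  pull out 2: (2/541) = -1  (since 541 mod 8 = 5)
  pull out 2: (2/541) = -1  (since 541 mod 8 = 5)
  pull out 2: (2/541) = -1  (since 541 mod 8 = 5)
  reciprocity: (15/541) -> +(541/15)
  reduce: (1/15)
  (1/15) = 1
Product of signs = -1
(120/541) = -1

-1


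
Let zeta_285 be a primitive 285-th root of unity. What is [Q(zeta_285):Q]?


The degree equals Euler's totient phi(285).
285 = 3 * 5 * 19
phi(285) = 144

144


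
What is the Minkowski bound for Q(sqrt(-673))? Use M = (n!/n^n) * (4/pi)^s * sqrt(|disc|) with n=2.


d = -673, d mod 4 = 3, so disc(K) = 4d = -2692; |disc(K)| = 2692
Imaginary quadratic field, so n = 2, s = r2 = 1, r1 = 0
M = (n!/n^n) * (4/pi)^s * sqrt(|disc(K)|) = (2!/2^2) * (4/pi)^1 * sqrt(2692)
= 0.5 * 1.273240 * 51.884487
= 33.0307

33.0307


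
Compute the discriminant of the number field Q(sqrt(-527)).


For K = Q(sqrt(d)) with d squarefree: disc(K) = d if d = 1 mod 4, and disc(K) = 4d if d = 2 or 3 mod 4.
Here d = -527, and d mod 4 = 1.
d = 1 mod 4 (O_K = Z[(1+sqrt(d))/2]), so disc(K) = d = -527

-527


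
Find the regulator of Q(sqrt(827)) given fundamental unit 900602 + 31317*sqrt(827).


epsilon = 900602 + 31317*sqrt(827)
= 1.8012e+06
R = ln(1.8012e+06)
= 14.4040

14.4040


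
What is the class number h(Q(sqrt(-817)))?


K = Q(sqrt(-817)). d mod 4 = 3, so D = disc(K) = 4d = -3268
h(K) equals the number of primitive reduced positive-definite forms (a, b, c) = a*x^2 + b*x*y + c*y^2 with b^2 - 4ac = D,
where reduced means |b| <= a <= c, with b >= 0 whenever |b| = a or a = c, and primitive means gcd(a, b, c) = 1.
Reduced forces 3a^2 <= |D| = 3268, so 1 <= a <= 33; b must have the parity of D, and c = (b^2 - D)/(4a) must be an integer >= a.
Enumerate a = 1..33, b in [-a, a]:
  a=1: (1, 0, 817)  [1]
  a=2: (2, 2, 409)  [1]
  a=3..6: none
  a=7: (7, -6, 118), (7, 6, 118)  [2]
  a=8..13: none
  a=14: (14, -6, 59), (14, 6, 59)  [2]
  a=15..16: none
  a=17: (17, -8, 49), (17, 8, 49)  [2]
  a=18: none
  a=19: (19, 0, 43)  [1]
  a=20..28: none
  a=29: (29, -26, 34), (29, 26, 34)  [2]
  a=30: none
  a=31: (31, 24, 31)  [1]
  a=32..33: none
Total reduced forms: 1 + 1 + 2 + 2 + 2 + 1 + 2 + 1 = 12
h = 12

12


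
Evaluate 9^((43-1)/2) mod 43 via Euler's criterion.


p = 43 is prime and the exponent is (p-1)/2 = 21, so by Euler's criterion 9^21 = (9/43) = +1 or -1 mod 43.
Compute by square-and-multiply:
  21 = 16 + 4 + 1 (binary 10101)
  Repeated squaring mod 43: 9^1 = 9, 9^2 = 38, 9^4 = 25, 9^8 = 23, 9^16 = 13
  9^21 = 9^16 * 9^4 * 9^1 = 13 * 25 * 9 mod 43
    13 * 25 = 325 = 24 mod 43
    24 * 9 = 216 = 1 mod 43
  9^21 = 1 mod 43
Result 1: 9 is a quadratic residue mod 43.
9^21 mod 43 = 1

1


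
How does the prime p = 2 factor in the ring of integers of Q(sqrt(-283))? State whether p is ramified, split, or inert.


K = Q(sqrt(-283)). Since d mod 4 = 1, disc(K) = -283.
Check p | disc: -283 mod 2 = 1.
p=2 does not divide disc (d is 1 mod 4). 2 splits iff d = 1 mod 8.
d mod 8 = 5, so (d/2) = -1.
(d/p) = -1, so p is inert: (p) stays prime with e=1, f=2, g=1.
Therefore p is inert.

inert


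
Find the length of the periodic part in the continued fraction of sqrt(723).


Run the CF algorithm for sqrt(723).
a_0 = floor(sqrt(723)) = 26; set m_0=0, q_0=1.
Recurrence: m' = q*a - m,  q' = (d - m'^2)/q,  a' = floor((a_0 + m')/q').
  step 1: m=26, q=47, a=1
  step 2: m=21, q=6, a=7
  step 3: m=21, q=47, a=1
  step 4: m=26, q=1, a=52
a_4 = 2*a_0 = 52, so the period closes here.
sqrt(723) = [26; 1, 7, 1, 52]
Period length = 4

4


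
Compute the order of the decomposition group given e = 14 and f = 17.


|D_P| = e * f
= 14 * 17
= 238

238


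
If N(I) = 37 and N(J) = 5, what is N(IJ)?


N(IJ) = N(I) * N(J)
= 37 * 5
= 185

185


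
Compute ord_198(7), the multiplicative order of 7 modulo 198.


We want ord_198(7), the smallest k >= 1 with 7^k = 1 mod 198.
n = 198 = 2 * 3^2 * 11, phi(198) = 60; the order divides phi(n).
Divisors of 60: 1, 2, 3, 4, 5, 6, 10, 12, 15, 20, 30, 60
Repeated squaring mod 198: 7^1 = 7, 7^2 = 49, 7^4 = 25, 7^8 = 31, 7^16 = 169, 7^32 = 49
Test divisors in increasing order:
  k=1: 7^1 = 7 mod 198
  k=2: 7^2 = 49 mod 198
  k=3: 7^3 = 49 * 7 = 145 mod 198
  k=4: 7^4 = 25 mod 198
  k=5: 7^5 = 25 * 7 = 175 mod 198
  k=6: 7^6 = 25 * 49 = 37 mod 198
  k=10: 7^10 = 31 * 49 = 133 mod 198
  k=12: 7^12 = 31 * 25 = 181 mod 198
  k=15: 7^15 = 31 * 25 * 49 * 7 = 109 mod 198
  k=20: 7^20 = 169 * 25 = 67 mod 198
  k=30: 7^30 = 169 * 31 * 25 * 49 = 1 mod 198  <- first divisor giving 1
Order = 30

30


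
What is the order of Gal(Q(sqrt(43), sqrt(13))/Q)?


The 2 square roots of distinct primes are multiplicatively independent over Q,
so [K:Q] = 2^2 and Gal(K/Q) is isomorphic to (Z/2Z)^2.
|Gal| = 2^2 = 4

4


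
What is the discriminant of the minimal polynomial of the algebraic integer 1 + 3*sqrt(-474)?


The element 1 + 3*sqrt(-474) has minimal polynomial:
x^2 - 2*x + 4267
Discriminant = (-2)^2 - 4*(4267)
= 4 - 17068
= -17064

-17064


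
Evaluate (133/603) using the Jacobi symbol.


Compute (133/603) via quadratic reciprocity:
  reciprocity: (133/603) -> +(603/133)
  reduce: (71/133)
  reciprocity: (71/133) -> +(133/71)
  reduce: (62/71)
  pull out 2: (2/71) = +1  (since 71 mod 8 = 7)
  reciprocity: (31/71) -> -(71/31)
  reduce: (9/31)
  reciprocity: (9/31) -> +(31/9)
  reduce: (4/9)
  pull out 2: (2/9) = +1  (since 9 mod 8 = 1)
  pull out 2: (2/9) = +1  (since 9 mod 8 = 1)
  (1/9) = 1
Product of signs = -1

-1


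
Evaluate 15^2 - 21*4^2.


x^2 - d*y^2
= 15^2 - 21*4^2
= 225 - 336
= -111

-111


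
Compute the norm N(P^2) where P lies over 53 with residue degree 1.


N(P^a) = p^(a*f)
= 53^(2*1)
= 53^2
= 2809

2809


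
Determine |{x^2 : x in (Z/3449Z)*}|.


For prime p, the number of non-zero quadratic residues is (p-1)/2.
= (3449-1)/2
= 1724

1724


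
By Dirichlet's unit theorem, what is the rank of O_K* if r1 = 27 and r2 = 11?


By Dirichlet's unit theorem:
rank = r1 + r2 - 1
= 27 + 11 - 1
= 37

37


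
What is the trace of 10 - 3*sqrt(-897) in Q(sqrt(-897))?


Tr(a + b*sqrt(d)) = (a + b*sqrt(d)) + (a - b*sqrt(d)) = 2a
= 2 * (10)
= 20

20


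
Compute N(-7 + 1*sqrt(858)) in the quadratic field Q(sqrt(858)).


N(a + b*sqrt(d)) = a^2 - d*b^2
= (-7)^2 - (858)*(1)^2
= 49 - 858
= -809

-809


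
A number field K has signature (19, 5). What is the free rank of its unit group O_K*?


By Dirichlet's unit theorem:
rank = r1 + r2 - 1
= 19 + 5 - 1
= 23

23


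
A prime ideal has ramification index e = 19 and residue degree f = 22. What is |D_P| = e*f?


|D_P| = e * f
= 19 * 22
= 418

418


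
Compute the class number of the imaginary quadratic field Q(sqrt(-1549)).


K = Q(sqrt(-1549)). d mod 4 = 3, so D = disc(K) = 4d = -6196
h(K) equals the number of primitive reduced positive-definite forms (a, b, c) = a*x^2 + b*x*y + c*y^2 with b^2 - 4ac = D,
where reduced means |b| <= a <= c, with b >= 0 whenever |b| = a or a = c, and primitive means gcd(a, b, c) = 1.
Reduced forces 3a^2 <= |D| = 6196, so 1 <= a <= 45; b must have the parity of D, and c = (b^2 - D)/(4a) must be an integer >= a.
Enumerate a = 1..45, b in [-a, a]:
  a=1: (1, 0, 1549)  [1]
  a=2: (2, 2, 775)  [1]
  a=3..4: none
  a=5: (5, -2, 310), (5, 2, 310)  [2]
  a=6..9: none
  a=10: (10, -2, 155), (10, 2, 155)  [2]
  a=11..16: none
  a=17: (17, -14, 94), (17, 14, 94)  [2]
  a=18: none
  a=19: (19, -6, 82), (19, 6, 82)  [2]
  a=20..24: none
  a=25: (25, -2, 62), (25, 2, 62)  [2]
  a=26..30: none
  a=31: (31, -2, 50), (31, 2, 50)  [2]
  a=32..33: none
  a=34: (34, -14, 47), (34, 14, 47)  [2]
  a=35..37: none
  a=38: (38, -6, 41), (38, 6, 41)  [2]
  a=39..45: none
Total reduced forms: 1 + 1 + 2 + 2 + 2 + 2 + 2 + 2 + 2 + 2 = 18
h = 18

18


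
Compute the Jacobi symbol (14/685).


Compute (14/685) via quadratic reciprocity:
  pull out 2: (2/685) = -1  (since 685 mod 8 = 5)
  reciprocity: (7/685) -> +(685/7)
  reduce: (6/7)
  pull out 2: (2/7) = +1  (since 7 mod 8 = 7)
  reciprocity: (3/7) -> -(7/3)
  reduce: (1/3)
  (1/3) = 1
Product of signs = 1

1


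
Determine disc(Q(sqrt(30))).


For K = Q(sqrt(d)) with d squarefree: disc(K) = d if d = 1 mod 4, and disc(K) = 4d if d = 2 or 3 mod 4.
Here d = 30, and d mod 4 = 2.
d = 2 mod 4, not 1 (O_K = Z[sqrt(d)]), so disc(K) = 4d = 4 * (30) = 120

120


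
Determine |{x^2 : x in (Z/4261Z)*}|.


For prime p, the number of non-zero quadratic residues is (p-1)/2.
= (4261-1)/2
= 2130

2130


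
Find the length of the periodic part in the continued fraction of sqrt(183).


Run the CF algorithm for sqrt(183).
a_0 = floor(sqrt(183)) = 13; set m_0=0, q_0=1.
Recurrence: m' = q*a - m,  q' = (d - m'^2)/q,  a' = floor((a_0 + m')/q').
  step 1: m=13, q=14, a=1
  step 2: m=1, q=13, a=1
  step 3: m=12, q=3, a=8
  step 4: m=12, q=13, a=1
  step 5: m=1, q=14, a=1
  step 6: m=13, q=1, a=26
a_6 = 2*a_0 = 26, so the period closes here.
sqrt(183) = [13; 1, 1, 8, 1, 1, 26]
Period length = 6

6


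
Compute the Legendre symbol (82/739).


p = 739 is prime, so compute (82/739) with the reciprocity algorithm (Jacobi-symbol steps: pull out 2s via (2/n), flip via reciprocity, reduce):
  pull out 2: (2/739) = -1  (since 739 mod 8 = 3)
  reciprocity: (41/739) -> +(739/41)
  reduce: (1/41)
  (1/41) = 1
Product of signs = -1
(82/739) = -1

-1


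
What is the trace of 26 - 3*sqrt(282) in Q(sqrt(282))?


Tr(a + b*sqrt(d)) = (a + b*sqrt(d)) + (a - b*sqrt(d)) = 2a
= 2 * (26)
= 52

52


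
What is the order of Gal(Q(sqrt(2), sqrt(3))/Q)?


The 2 square roots of distinct primes are multiplicatively independent over Q,
so [K:Q] = 2^2 and Gal(K/Q) is isomorphic to (Z/2Z)^2.
|Gal| = 2^2 = 4

4


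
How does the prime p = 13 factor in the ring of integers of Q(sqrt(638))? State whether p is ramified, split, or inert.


K = Q(sqrt(638)). Since d mod 4 = 2, disc(K) = 2552.
Check p | disc: 2552 mod 13 = 4.
p does not divide disc. Compute Legendre symbol (d/p):
1^((13-1)/2) mod 13 = 1
(d/p) = 1, so p splits: (p) = P*P' with e=1, f=1, g=2.
Therefore p is split.

split


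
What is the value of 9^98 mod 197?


p = 197 is prime and the exponent is (p-1)/2 = 98, so by Euler's criterion 9^98 = (9/197) = +1 or -1 mod 197.
Compute by square-and-multiply:
  98 = 64 + 32 + 2 (binary 1100010)
  Repeated squaring mod 197: 9^1 = 9, 9^2 = 81, 9^4 = 60, 9^8 = 54, 9^16 = 158, 9^32 = 142, 9^64 = 70
  9^98 = 9^64 * 9^32 * 9^2 = 70 * 142 * 81 mod 197
    70 * 142 = 9940 = 90 mod 197
    90 * 81 = 7290 = 1 mod 197
  9^98 = 1 mod 197
Result 1: 9 is a quadratic residue mod 197.
9^98 mod 197 = 1

1


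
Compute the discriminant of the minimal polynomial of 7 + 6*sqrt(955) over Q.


The element 7 + 6*sqrt(955) has minimal polynomial:
x^2 - 14*x - 34331
Discriminant = (-14)^2 - 4*(-34331)
= 196 + 137324
= 137520

137520


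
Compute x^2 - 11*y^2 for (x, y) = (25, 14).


x^2 - d*y^2
= 25^2 - 11*14^2
= 625 - 2156
= -1531

-1531


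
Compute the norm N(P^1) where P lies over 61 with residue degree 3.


N(P^a) = p^(a*f)
= 61^(1*3)
= 61^3
= 226981

226981


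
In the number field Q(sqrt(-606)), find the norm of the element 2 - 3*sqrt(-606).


N(a + b*sqrt(d)) = a^2 - d*b^2
= (2)^2 - (-606)*(-3)^2
= 4 + 5454
= 5458

5458


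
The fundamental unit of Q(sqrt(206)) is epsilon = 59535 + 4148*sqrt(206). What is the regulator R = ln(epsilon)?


epsilon = 59535 + 4148*sqrt(206)
= 119070.0000
R = ln(119070.0000)
= 11.6875

11.6875


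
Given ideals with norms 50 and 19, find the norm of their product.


N(IJ) = N(I) * N(J)
= 50 * 19
= 950

950


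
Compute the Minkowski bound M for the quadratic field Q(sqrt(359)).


d = 359, d mod 4 = 3, so disc(K) = 4d = 1436; |disc(K)| = 1436
Real quadratic field, so n = 2, s = r2 = 0, r1 = 2
M = (n!/n^n) * (4/pi)^s * sqrt(|disc(K)|) = (2!/2^2) * (4/pi)^0 * sqrt(1436)
= 0.5 * 1.000000 * 37.894591
= 18.9473

18.9473


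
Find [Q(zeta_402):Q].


The degree equals Euler's totient phi(402).
402 = 2 * 3 * 67
phi(402) = 132

132


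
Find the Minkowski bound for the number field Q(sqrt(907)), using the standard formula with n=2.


d = 907, d mod 4 = 3, so disc(K) = 4d = 3628; |disc(K)| = 3628
Real quadratic field, so n = 2, s = r2 = 0, r1 = 2
M = (n!/n^n) * (4/pi)^s * sqrt(|disc(K)|) = (2!/2^2) * (4/pi)^0 * sqrt(3628)
= 0.5 * 1.000000 * 60.232881
= 30.1164

30.1164


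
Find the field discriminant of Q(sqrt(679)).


For K = Q(sqrt(d)) with d squarefree: disc(K) = d if d = 1 mod 4, and disc(K) = 4d if d = 2 or 3 mod 4.
Here d = 679, and d mod 4 = 3.
d = 3 mod 4, not 1 (O_K = Z[sqrt(d)]), so disc(K) = 4d = 4 * (679) = 2716

2716


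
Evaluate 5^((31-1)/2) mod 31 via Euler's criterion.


p = 31 is prime and the exponent is (p-1)/2 = 15, so by Euler's criterion 5^15 = (5/31) = +1 or -1 mod 31.
Compute by square-and-multiply:
  15 = 8 + 4 + 2 + 1 (binary 1111)
  Repeated squaring mod 31: 5^1 = 5, 5^2 = 25, 5^4 = 5, 5^8 = 25
  5^15 = 5^8 * 5^4 * 5^2 * 5^1 = 25 * 5 * 25 * 5 mod 31
    25 * 5 = 125 = 1 mod 31
    1 * 25 = 25 = 25 mod 31
    25 * 5 = 125 = 1 mod 31
  5^15 = 1 mod 31
Result 1: 5 is a quadratic residue mod 31.
5^15 mod 31 = 1

1


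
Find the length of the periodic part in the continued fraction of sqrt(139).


Run the CF algorithm for sqrt(139).
a_0 = floor(sqrt(139)) = 11; set m_0=0, q_0=1.
Recurrence: m' = q*a - m,  q' = (d - m'^2)/q,  a' = floor((a_0 + m')/q').
  step 1: m=11, q=18, a=1
  step 2: m=7, q=5, a=3
  step 3: m=8, q=15, a=1
  step 4: m=7, q=6, a=3
  step 5: m=11, q=3, a=7
  step 6: m=10, q=13, a=1
  step 7: m=3, q=10, a=1
  step 8: m=7, q=9, a=2
  step 9: m=11, q=2, a=11
  step 10: m=11, q=9, a=2
  step 11: m=7, q=10, a=1
  step 12: m=3, q=13, a=1
  step 13: m=10, q=3, a=7
  step 14: m=11, q=6, a=3
  step 15: m=7, q=15, a=1
  step 16: m=8, q=5, a=3
  step 17: m=7, q=18, a=1
  step 18: m=11, q=1, a=22
a_18 = 2*a_0 = 22, so the period closes here.
sqrt(139) = [11; 1, 3, 1, 3, 7, 1, 1, 2, 11, 2, 1, 1, 7, 3, 1, 3, 1, 22]
Period length = 18

18


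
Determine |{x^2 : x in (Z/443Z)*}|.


For prime p, the number of non-zero quadratic residues is (p-1)/2.
= (443-1)/2
= 221

221


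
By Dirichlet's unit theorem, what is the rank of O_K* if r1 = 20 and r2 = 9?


By Dirichlet's unit theorem:
rank = r1 + r2 - 1
= 20 + 9 - 1
= 28

28


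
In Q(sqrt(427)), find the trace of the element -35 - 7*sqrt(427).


Tr(a + b*sqrt(d)) = (a + b*sqrt(d)) + (a - b*sqrt(d)) = 2a
= 2 * (-35)
= -70

-70


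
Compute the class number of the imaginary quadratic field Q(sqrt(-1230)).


K = Q(sqrt(-1230)). d mod 4 = 2, so D = disc(K) = 4d = -4920
h(K) equals the number of primitive reduced positive-definite forms (a, b, c) = a*x^2 + b*x*y + c*y^2 with b^2 - 4ac = D,
where reduced means |b| <= a <= c, with b >= 0 whenever |b| = a or a = c, and primitive means gcd(a, b, c) = 1.
Reduced forces 3a^2 <= |D| = 4920, so 1 <= a <= 40; b must have the parity of D, and c = (b^2 - D)/(4a) must be an integer >= a.
Enumerate a = 1..40, b in [-a, a]:
  a=1: (1, 0, 1230)  [1]
  a=2: (2, 0, 615)  [1]
  a=3: (3, 0, 410)  [1]
  a=4: none
  a=5: (5, 0, 246)  [1]
  a=6: (6, 0, 205)  [1]
  a=7: (7, -6, 177), (7, 6, 177)  [2]
  a=8..9: none
  a=10: (10, 0, 123)  [1]
  a=11..13: none
  a=14: (14, -8, 89), (14, 8, 89)  [2]
  a=15: (15, 0, 82)  [1]
  a=16..18: none
  a=19: (19, -18, 69), (19, 18, 69)  [2]
  a=20: none
  a=21: (21, -6, 59), (21, 6, 59)  [2]
  a=22: none
  a=23: (23, -18, 57), (23, 18, 57)  [2]
  a=24..29: none
  a=30: (30, 0, 41)  [1]
  a=31: (31, -28, 46), (31, 28, 46)  [2]
  a=32..34: none
  a=35: (35, -20, 38), (35, 20, 38)  [2]
  a=36: none
  a=37: (37, -36, 42), (37, 36, 42)  [2]
  a=38..40: none
Total reduced forms: 1 + 1 + 1 + 1 + 1 + 2 + 1 + 2 + 1 + 2 + 2 + 2 + 1 + 2 + 2 + 2 = 24
h = 24

24


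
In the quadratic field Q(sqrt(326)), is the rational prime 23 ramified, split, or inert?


K = Q(sqrt(326)). Since d mod 4 = 2, disc(K) = 1304.
Check p | disc: 1304 mod 23 = 16.
p does not divide disc. Compute Legendre symbol (d/p):
4^((23-1)/2) mod 23 = 1
(d/p) = 1, so p splits: (p) = P*P' with e=1, f=1, g=2.
Therefore p is split.

split


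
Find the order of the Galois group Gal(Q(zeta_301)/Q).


|Gal(Q(zeta_301)/Q)| = phi(301)
= 252

252


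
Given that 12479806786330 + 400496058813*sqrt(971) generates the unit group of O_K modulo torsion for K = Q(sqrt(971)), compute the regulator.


epsilon = 12479806786330 + 400496058813*sqrt(971)
= 2.4960e+13
R = ln(2.4960e+13)
= 30.8483

30.8483


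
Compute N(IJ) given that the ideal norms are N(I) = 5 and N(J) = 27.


N(IJ) = N(I) * N(J)
= 5 * 27
= 135

135


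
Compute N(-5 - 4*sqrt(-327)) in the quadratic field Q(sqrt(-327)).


N(a + b*sqrt(d)) = a^2 - d*b^2
= (-5)^2 - (-327)*(-4)^2
= 25 + 5232
= 5257

5257


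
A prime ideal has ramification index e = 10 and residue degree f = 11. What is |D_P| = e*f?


|D_P| = e * f
= 10 * 11
= 110

110


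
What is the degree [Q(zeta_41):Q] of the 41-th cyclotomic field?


The degree equals Euler's totient phi(41).
41 = 41
phi(41) = 40

40


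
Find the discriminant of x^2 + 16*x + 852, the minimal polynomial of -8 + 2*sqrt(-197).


The element -8 + 2*sqrt(-197) has minimal polynomial:
x^2 + 16*x + 852
Discriminant = (16)^2 - 4*(852)
= 256 - 3408
= -3152

-3152


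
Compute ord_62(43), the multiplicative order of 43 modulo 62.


We want ord_62(43), the smallest k >= 1 with 43^k = 1 mod 62.
n = 62 = 2 * 31, phi(62) = 30; the order divides phi(n).
Divisors of 30: 1, 2, 3, 5, 6, 10, 15, 30
Repeated squaring mod 62: 43^1 = 43, 43^2 = 51, 43^4 = 59, 43^8 = 9, 43^16 = 19
Test divisors in increasing order:
  k=1: 43^1 = 43 mod 62
  k=2: 43^2 = 51 mod 62
  k=3: 43^3 = 51 * 43 = 23 mod 62
  k=5: 43^5 = 59 * 43 = 57 mod 62
  k=6: 43^6 = 59 * 51 = 33 mod 62
  k=10: 43^10 = 9 * 51 = 25 mod 62
  k=15: 43^15 = 9 * 59 * 51 * 43 = 61 mod 62
  k=30: 43^30 = 19 * 9 * 59 * 51 = 1 mod 62  <- first divisor giving 1
Order = 30

30


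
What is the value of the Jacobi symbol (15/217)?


Compute (15/217) via quadratic reciprocity:
  reciprocity: (15/217) -> +(217/15)
  reduce: (7/15)
  reciprocity: (7/15) -> -(15/7)
  reduce: (1/7)
  (1/7) = 1
Product of signs = -1

-1


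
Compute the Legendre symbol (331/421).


p = 421 is prime, so compute (331/421) with the reciprocity algorithm (Jacobi-symbol steps: pull out 2s via (2/n), flip via reciprocity, reduce):
  reciprocity: (331/421) -> +(421/331)
  reduce: (90/331)
  pull out 2: (2/331) = -1  (since 331 mod 8 = 3)
  reciprocity: (45/331) -> +(331/45)
  reduce: (16/45)
  pull out 2: (2/45) = -1  (since 45 mod 8 = 5)
  pull out 2: (2/45) = -1  (since 45 mod 8 = 5)
  pull out 2: (2/45) = -1  (since 45 mod 8 = 5)
  pull out 2: (2/45) = -1  (since 45 mod 8 = 5)
  (1/45) = 1
Product of signs = -1
(331/421) = -1

-1


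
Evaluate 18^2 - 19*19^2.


x^2 - d*y^2
= 18^2 - 19*19^2
= 324 - 6859
= -6535

-6535


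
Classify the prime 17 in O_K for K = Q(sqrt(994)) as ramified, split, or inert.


K = Q(sqrt(994)). Since d mod 4 = 2, disc(K) = 3976.
Check p | disc: 3976 mod 17 = 15.
p does not divide disc. Compute Legendre symbol (d/p):
8^((17-1)/2) mod 17 = 1
(d/p) = 1, so p splits: (p) = P*P' with e=1, f=1, g=2.
Therefore p is split.

split


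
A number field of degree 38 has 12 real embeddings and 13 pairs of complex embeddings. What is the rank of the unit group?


By Dirichlet's unit theorem:
rank = r1 + r2 - 1
= 12 + 13 - 1
= 24

24


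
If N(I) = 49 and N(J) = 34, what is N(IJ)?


N(IJ) = N(I) * N(J)
= 49 * 34
= 1666

1666


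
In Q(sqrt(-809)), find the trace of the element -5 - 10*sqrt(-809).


Tr(a + b*sqrt(d)) = (a + b*sqrt(d)) + (a - b*sqrt(d)) = 2a
= 2 * (-5)
= -10

-10


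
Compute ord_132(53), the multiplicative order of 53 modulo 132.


We want ord_132(53), the smallest k >= 1 with 53^k = 1 mod 132.
n = 132 = 2^2 * 3 * 11, phi(132) = 40; the order divides phi(n).
Divisors of 40: 1, 2, 4, 5, 8, 10, 20, 40
Repeated squaring mod 132: 53^1 = 53, 53^2 = 37, 53^4 = 49, 53^8 = 25, 53^16 = 97, 53^32 = 37
Test divisors in increasing order:
  k=1: 53^1 = 53 mod 132
  k=2: 53^2 = 37 mod 132
  k=4: 53^4 = 49 mod 132
  k=5: 53^5 = 49 * 53 = 89 mod 132
  k=8: 53^8 = 25 mod 132
  k=10: 53^10 = 25 * 37 = 1 mod 132  <- first divisor giving 1
Order = 10

10


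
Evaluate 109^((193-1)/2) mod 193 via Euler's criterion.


p = 193 is prime and the exponent is (p-1)/2 = 96, so by Euler's criterion 109^96 = (109/193) = +1 or -1 mod 193.
Compute by square-and-multiply:
  96 = 64 + 32 (binary 1100000)
  Repeated squaring mod 193: 109^1 = 109, 109^2 = 108, 109^4 = 84, 109^8 = 108, 109^16 = 84, 109^32 = 108, 109^64 = 84
  109^96 = 109^64 * 109^32 = 84 * 108 mod 193
    84 * 108 = 9072 = 1 mod 193
  109^96 = 1 mod 193
Result 1: 109 is a quadratic residue mod 193.
109^96 mod 193 = 1

1


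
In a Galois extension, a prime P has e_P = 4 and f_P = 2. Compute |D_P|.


|D_P| = e * f
= 4 * 2
= 8

8


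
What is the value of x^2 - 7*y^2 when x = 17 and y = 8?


x^2 - d*y^2
= 17^2 - 7*8^2
= 289 - 448
= -159

-159


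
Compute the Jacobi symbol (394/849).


Compute (394/849) via quadratic reciprocity:
  pull out 2: (2/849) = +1  (since 849 mod 8 = 1)
  reciprocity: (197/849) -> +(849/197)
  reduce: (61/197)
  reciprocity: (61/197) -> +(197/61)
  reduce: (14/61)
  pull out 2: (2/61) = -1  (since 61 mod 8 = 5)
  reciprocity: (7/61) -> +(61/7)
  reduce: (5/7)
  reciprocity: (5/7) -> +(7/5)
  reduce: (2/5)
  pull out 2: (2/5) = -1  (since 5 mod 8 = 5)
  (1/5) = 1
Product of signs = 1

1


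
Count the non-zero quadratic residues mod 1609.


For prime p, the number of non-zero quadratic residues is (p-1)/2.
= (1609-1)/2
= 804

804


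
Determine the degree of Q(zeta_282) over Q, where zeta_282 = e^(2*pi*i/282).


The degree equals Euler's totient phi(282).
282 = 2 * 3 * 47
phi(282) = 92

92


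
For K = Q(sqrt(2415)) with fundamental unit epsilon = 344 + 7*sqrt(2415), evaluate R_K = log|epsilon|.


epsilon = 344 + 7*sqrt(2415)
= 687.9985
R = ln(687.9985)
= 6.5338

6.5338


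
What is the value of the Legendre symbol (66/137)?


p = 137 is prime, so compute (66/137) with the reciprocity algorithm (Jacobi-symbol steps: pull out 2s via (2/n), flip via reciprocity, reduce):
  pull out 2: (2/137) = +1  (since 137 mod 8 = 1)
  reciprocity: (33/137) -> +(137/33)
  reduce: (5/33)
  reciprocity: (5/33) -> +(33/5)
  reduce: (3/5)
  reciprocity: (3/5) -> +(5/3)
  reduce: (2/3)
  pull out 2: (2/3) = -1  (since 3 mod 8 = 3)
  (1/3) = 1
Product of signs = -1
(66/137) = -1

-1


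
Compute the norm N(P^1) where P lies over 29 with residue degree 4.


N(P^a) = p^(a*f)
= 29^(1*4)
= 29^4
= 707281

707281


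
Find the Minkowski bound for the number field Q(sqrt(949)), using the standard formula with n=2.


d = 949, d mod 4 = 1, so disc(K) = d = 949; |disc(K)| = 949
Real quadratic field, so n = 2, s = r2 = 0, r1 = 2
M = (n!/n^n) * (4/pi)^s * sqrt(|disc(K)|) = (2!/2^2) * (4/pi)^0 * sqrt(949)
= 0.5 * 1.000000 * 30.805844
= 15.4029

15.4029


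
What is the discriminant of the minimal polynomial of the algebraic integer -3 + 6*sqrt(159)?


The element -3 + 6*sqrt(159) has minimal polynomial:
x^2 + 6*x - 5715
Discriminant = (6)^2 - 4*(-5715)
= 36 + 22860
= 22896

22896


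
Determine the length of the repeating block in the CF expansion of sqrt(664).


Run the CF algorithm for sqrt(664).
a_0 = floor(sqrt(664)) = 25; set m_0=0, q_0=1.
Recurrence: m' = q*a - m,  q' = (d - m'^2)/q,  a' = floor((a_0 + m')/q').
  step 1: m=25, q=39, a=1
  step 2: m=14, q=12, a=3
  step 3: m=22, q=15, a=3
  step 4: m=23, q=9, a=5
  step 5: m=22, q=20, a=2
  step 6: m=18, q=17, a=2
  step 7: m=16, q=24, a=1
  step 8: m=8, q=25, a=1
  step 9: m=17, q=15, a=2
  step 10: m=13, q=33, a=1
  step 11: m=20, q=8, a=5
  step 12: m=20, q=33, a=1
  step 13: m=13, q=15, a=2
  step 14: m=17, q=25, a=1
  step 15: m=8, q=24, a=1
  step 16: m=16, q=17, a=2
  step 17: m=18, q=20, a=2
  step 18: m=22, q=9, a=5
  step 19: m=23, q=15, a=3
  step 20: m=22, q=12, a=3
  step 21: m=14, q=39, a=1
  step 22: m=25, q=1, a=50
a_22 = 2*a_0 = 50, so the period closes here.
sqrt(664) = [25; 1, 3, 3, 5, 2, 2, 1, 1, 2, 1, 5, 1, 2, 1, 1, 2, 2, 5, 3, 3, 1, 50]
Period length = 22

22


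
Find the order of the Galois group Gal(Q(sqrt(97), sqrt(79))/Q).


The 2 square roots of distinct primes are multiplicatively independent over Q,
so [K:Q] = 2^2 and Gal(K/Q) is isomorphic to (Z/2Z)^2.
|Gal| = 2^2 = 4

4


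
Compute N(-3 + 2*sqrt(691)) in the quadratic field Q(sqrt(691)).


N(a + b*sqrt(d)) = a^2 - d*b^2
= (-3)^2 - (691)*(2)^2
= 9 - 2764
= -2755

-2755


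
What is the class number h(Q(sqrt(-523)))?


K = Q(sqrt(-523)). d mod 4 = 1, so D = disc(K) = d = -523
h(K) equals the number of primitive reduced positive-definite forms (a, b, c) = a*x^2 + b*x*y + c*y^2 with b^2 - 4ac = D,
where reduced means |b| <= a <= c, with b >= 0 whenever |b| = a or a = c, and primitive means gcd(a, b, c) = 1.
Reduced forces 3a^2 <= |D| = 523, so 1 <= a <= 13; b must have the parity of D, and c = (b^2 - D)/(4a) must be an integer >= a.
Enumerate a = 1..13, b in [-a, a]:
  a=1: (1, 1, 131)  [1]
  a=2..6: none
  a=7: (7, -3, 19), (7, 3, 19)  [2]
  a=8..10: none
  a=11: (11, -7, 13), (11, 7, 13)  [2]
  a=12..13: none
Total reduced forms: 1 + 2 + 2 = 5
h = 5

5


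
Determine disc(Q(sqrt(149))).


For K = Q(sqrt(d)) with d squarefree: disc(K) = d if d = 1 mod 4, and disc(K) = 4d if d = 2 or 3 mod 4.
Here d = 149, and d mod 4 = 1.
d = 1 mod 4 (O_K = Z[(1+sqrt(d))/2]), so disc(K) = d = 149

149


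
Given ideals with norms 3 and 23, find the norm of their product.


N(IJ) = N(I) * N(J)
= 3 * 23
= 69

69


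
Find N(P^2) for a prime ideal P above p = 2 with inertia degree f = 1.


N(P^a) = p^(a*f)
= 2^(2*1)
= 2^2
= 4

4


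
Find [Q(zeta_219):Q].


The degree equals Euler's totient phi(219).
219 = 3 * 73
phi(219) = 144

144


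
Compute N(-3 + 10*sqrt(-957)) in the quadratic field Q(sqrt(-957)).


N(a + b*sqrt(d)) = a^2 - d*b^2
= (-3)^2 - (-957)*(10)^2
= 9 + 95700
= 95709

95709


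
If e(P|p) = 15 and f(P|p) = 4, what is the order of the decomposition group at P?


|D_P| = e * f
= 15 * 4
= 60

60


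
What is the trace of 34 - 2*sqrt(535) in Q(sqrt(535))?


Tr(a + b*sqrt(d)) = (a + b*sqrt(d)) + (a - b*sqrt(d)) = 2a
= 2 * (34)
= 68

68


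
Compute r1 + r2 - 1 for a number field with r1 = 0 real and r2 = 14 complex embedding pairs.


By Dirichlet's unit theorem:
rank = r1 + r2 - 1
= 0 + 14 - 1
= 13

13


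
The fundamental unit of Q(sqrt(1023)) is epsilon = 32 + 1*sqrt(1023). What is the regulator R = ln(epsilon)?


epsilon = 32 + 1*sqrt(1023)
= 63.9844
R = ln(63.9844)
= 4.1586

4.1586


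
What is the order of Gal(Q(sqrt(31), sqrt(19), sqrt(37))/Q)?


The 3 square roots of distinct primes are multiplicatively independent over Q,
so [K:Q] = 2^3 and Gal(K/Q) is isomorphic to (Z/2Z)^3.
|Gal| = 2^3 = 8

8


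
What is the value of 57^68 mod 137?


p = 137 is prime and the exponent is (p-1)/2 = 68, so by Euler's criterion 57^68 = (57/137) = +1 or -1 mod 137.
Compute by square-and-multiply:
  68 = 64 + 4 (binary 1000100)
  Repeated squaring mod 137: 57^1 = 57, 57^2 = 98, 57^4 = 14, 57^8 = 59, 57^16 = 56, 57^32 = 122, 57^64 = 88
  57^68 = 57^64 * 57^4 = 88 * 14 mod 137
    88 * 14 = 1232 = 136 mod 137
  57^68 = 136 mod 137
Result 136 = p - 1 = -1 mod 137: 57 is a quadratic non-residue mod 137. As a residue in [0, p-1] the value is 136.
57^68 mod 137 = 136

136


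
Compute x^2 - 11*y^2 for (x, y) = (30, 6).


x^2 - d*y^2
= 30^2 - 11*6^2
= 900 - 396
= 504

504


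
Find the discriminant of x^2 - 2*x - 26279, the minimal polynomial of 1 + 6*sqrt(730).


The element 1 + 6*sqrt(730) has minimal polynomial:
x^2 - 2*x - 26279
Discriminant = (-2)^2 - 4*(-26279)
= 4 + 105116
= 105120

105120


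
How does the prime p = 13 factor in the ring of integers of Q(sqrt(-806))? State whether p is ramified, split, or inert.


K = Q(sqrt(-806)). Since d mod 4 = 2, disc(K) = -3224.
Check p | disc: -3224 mod 13 = 0.
p divides disc, so p ramifies: (p) = P^2 with e=2, f=1, g=1.
Therefore p is ramified.

ramified


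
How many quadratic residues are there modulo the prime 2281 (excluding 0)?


For prime p, the number of non-zero quadratic residues is (p-1)/2.
= (2281-1)/2
= 1140

1140


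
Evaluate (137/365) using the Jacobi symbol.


Compute (137/365) via quadratic reciprocity:
  reciprocity: (137/365) -> +(365/137)
  reduce: (91/137)
  reciprocity: (91/137) -> +(137/91)
  reduce: (46/91)
  pull out 2: (2/91) = -1  (since 91 mod 8 = 3)
  reciprocity: (23/91) -> -(91/23)
  reduce: (22/23)
  pull out 2: (2/23) = +1  (since 23 mod 8 = 7)
  reciprocity: (11/23) -> -(23/11)
  reduce: (1/11)
  (1/11) = 1
Product of signs = -1

-1


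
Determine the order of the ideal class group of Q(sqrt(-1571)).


K = Q(sqrt(-1571)). d mod 4 = 1, so D = disc(K) = d = -1571
h(K) equals the number of primitive reduced positive-definite forms (a, b, c) = a*x^2 + b*x*y + c*y^2 with b^2 - 4ac = D,
where reduced means |b| <= a <= c, with b >= 0 whenever |b| = a or a = c, and primitive means gcd(a, b, c) = 1.
Reduced forces 3a^2 <= |D| = 1571, so 1 <= a <= 22; b must have the parity of D, and c = (b^2 - D)/(4a) must be an integer >= a.
Enumerate a = 1..22, b in [-a, a]:
  a=1: (1, 1, 393)  [1]
  a=2: none
  a=3: (3, -1, 131), (3, 1, 131)  [2]
  a=4: none
  a=5: (5, -3, 79), (5, 3, 79)  [2]
  a=6: none
  a=7: (7, -5, 57), (7, 5, 57)  [2]
  a=8: none
  a=9: (9, -7, 45), (9, 7, 45)  [2]
  a=10..14: none
  a=15: (15, -13, 29), (15, -7, 27), (15, 7, 27), (15, 13, 29)  [4]
  a=16..18: none
  a=19: (19, -5, 21), (19, 5, 21)  [2]
  a=20: none
  a=21: (21, -19, 23), (21, 19, 23)  [2]
  a=22: none
Total reduced forms: 1 + 2 + 2 + 2 + 2 + 4 + 2 + 2 = 17
h = 17

17


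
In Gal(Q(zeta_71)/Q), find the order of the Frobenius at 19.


The Frobenius at p in Gal(Q(zeta_n)/Q) = (Z/nZ)* is the class of p, so its order is ord_71(19), the smallest k >= 1 with 19^k = 1 mod 71.
n = 71 = 71, phi(71) = 70; the order divides phi(n).
Divisors of 70: 1, 2, 5, 7, 10, 14, 35, 70
Repeated squaring mod 71: 19^1 = 19, 19^2 = 6, 19^4 = 36, 19^8 = 18, 19^16 = 40, 19^32 = 38, 19^64 = 24
Test divisors in increasing order:
  k=1: 19^1 = 19 mod 71
  k=2: 19^2 = 6 mod 71
  k=5: 19^5 = 36 * 19 = 45 mod 71
  k=7: 19^7 = 36 * 6 * 19 = 57 mod 71
  k=10: 19^10 = 18 * 6 = 37 mod 71
  k=14: 19^14 = 18 * 36 * 6 = 54 mod 71
  k=35: 19^35 = 38 * 6 * 19 = 1 mod 71  <- first divisor giving 1
Order = 35

35


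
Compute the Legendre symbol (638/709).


p = 709 is prime, so compute (638/709) with the reciprocity algorithm (Jacobi-symbol steps: pull out 2s via (2/n), flip via reciprocity, reduce):
  pull out 2: (2/709) = -1  (since 709 mod 8 = 5)
  reciprocity: (319/709) -> +(709/319)
  reduce: (71/319)
  reciprocity: (71/319) -> -(319/71)
  reduce: (35/71)
  reciprocity: (35/71) -> -(71/35)
  reduce: (1/35)
  (1/35) = 1
Product of signs = -1
(638/709) = -1

-1


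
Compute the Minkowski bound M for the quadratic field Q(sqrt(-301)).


d = -301, d mod 4 = 3, so disc(K) = 4d = -1204; |disc(K)| = 1204
Imaginary quadratic field, so n = 2, s = r2 = 1, r1 = 0
M = (n!/n^n) * (4/pi)^s * sqrt(|disc(K)|) = (2!/2^2) * (4/pi)^1 * sqrt(1204)
= 0.5 * 1.273240 * 34.698703
= 22.0899

22.0899


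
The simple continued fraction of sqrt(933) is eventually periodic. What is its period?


Run the CF algorithm for sqrt(933).
a_0 = floor(sqrt(933)) = 30; set m_0=0, q_0=1.
Recurrence: m' = q*a - m,  q' = (d - m'^2)/q,  a' = floor((a_0 + m')/q').
  step 1: m=30, q=33, a=1
  step 2: m=3, q=28, a=1
  step 3: m=25, q=11, a=5
  step 4: m=30, q=3, a=20
  step 5: m=30, q=11, a=5
  step 6: m=25, q=28, a=1
  step 7: m=3, q=33, a=1
  step 8: m=30, q=1, a=60
a_8 = 2*a_0 = 60, so the period closes here.
sqrt(933) = [30; 1, 1, 5, 20, 5, 1, 1, 60]
Period length = 8

8


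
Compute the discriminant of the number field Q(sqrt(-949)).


For K = Q(sqrt(d)) with d squarefree: disc(K) = d if d = 1 mod 4, and disc(K) = 4d if d = 2 or 3 mod 4.
Here d = -949, and d mod 4 = 3.
d = 3 mod 4, not 1 (O_K = Z[sqrt(d)]), so disc(K) = 4d = 4 * (-949) = -3796

-3796


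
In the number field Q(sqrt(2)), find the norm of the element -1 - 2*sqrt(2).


N(a + b*sqrt(d)) = a^2 - d*b^2
= (-1)^2 - (2)*(-2)^2
= 1 - 8
= -7

-7


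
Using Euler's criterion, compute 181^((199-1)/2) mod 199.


p = 199 is prime and the exponent is (p-1)/2 = 99, so by Euler's criterion 181^99 = (181/199) = +1 or -1 mod 199.
Compute by square-and-multiply:
  99 = 64 + 32 + 2 + 1 (binary 1100011)
  Repeated squaring mod 199: 181^1 = 181, 181^2 = 125, 181^4 = 103, 181^8 = 62, 181^16 = 63, 181^32 = 188, 181^64 = 121
  181^99 = 181^64 * 181^32 * 181^2 * 181^1 = 121 * 188 * 125 * 181 mod 199
    121 * 188 = 22748 = 62 mod 199
    62 * 125 = 7750 = 188 mod 199
    188 * 181 = 34028 = 198 mod 199
  181^99 = 198 mod 199
Result 198 = p - 1 = -1 mod 199: 181 is a quadratic non-residue mod 199. As a residue in [0, p-1] the value is 198.
181^99 mod 199 = 198

198


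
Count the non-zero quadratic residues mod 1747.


For prime p, the number of non-zero quadratic residues is (p-1)/2.
= (1747-1)/2
= 873

873


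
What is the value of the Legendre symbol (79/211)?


p = 211 is prime, so compute (79/211) with the reciprocity algorithm (Jacobi-symbol steps: pull out 2s via (2/n), flip via reciprocity, reduce):
  reciprocity: (79/211) -> -(211/79)
  reduce: (53/79)
  reciprocity: (53/79) -> +(79/53)
  reduce: (26/53)
  pull out 2: (2/53) = -1  (since 53 mod 8 = 5)
  reciprocity: (13/53) -> +(53/13)
  reduce: (1/13)
  (1/13) = 1
Product of signs = 1
(79/211) = 1

1


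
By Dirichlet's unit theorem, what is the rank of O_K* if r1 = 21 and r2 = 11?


By Dirichlet's unit theorem:
rank = r1 + r2 - 1
= 21 + 11 - 1
= 31

31


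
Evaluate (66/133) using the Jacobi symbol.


Compute (66/133) via quadratic reciprocity:
  pull out 2: (2/133) = -1  (since 133 mod 8 = 5)
  reciprocity: (33/133) -> +(133/33)
  reduce: (1/33)
  (1/33) = 1
Product of signs = -1

-1


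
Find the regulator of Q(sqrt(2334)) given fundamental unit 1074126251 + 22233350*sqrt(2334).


epsilon = 1074126251 + 22233350*sqrt(2334)
= 2.1483e+09
R = ln(2.1483e+09)
= 21.4879

21.4879


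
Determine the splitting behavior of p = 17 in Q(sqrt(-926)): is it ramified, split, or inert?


K = Q(sqrt(-926)). Since d mod 4 = 2, disc(K) = -3704.
Check p | disc: -3704 mod 17 = 2.
p does not divide disc. Compute Legendre symbol (d/p):
9^((17-1)/2) mod 17 = 1
(d/p) = 1, so p splits: (p) = P*P' with e=1, f=1, g=2.
Therefore p is split.

split


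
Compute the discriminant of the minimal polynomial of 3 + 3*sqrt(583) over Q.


The element 3 + 3*sqrt(583) has minimal polynomial:
x^2 - 6*x - 5238
Discriminant = (-6)^2 - 4*(-5238)
= 36 + 20952
= 20988

20988


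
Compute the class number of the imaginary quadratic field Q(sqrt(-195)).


K = Q(sqrt(-195)). d mod 4 = 1, so D = disc(K) = d = -195
h(K) equals the number of primitive reduced positive-definite forms (a, b, c) = a*x^2 + b*x*y + c*y^2 with b^2 - 4ac = D,
where reduced means |b| <= a <= c, with b >= 0 whenever |b| = a or a = c, and primitive means gcd(a, b, c) = 1.
Reduced forces 3a^2 <= |D| = 195, so 1 <= a <= 8; b must have the parity of D, and c = (b^2 - D)/(4a) must be an integer >= a.
Enumerate a = 1..8, b in [-a, a]:
  a=1: (1, 1, 49)  [1]
  a=2: none
  a=3: (3, 3, 17)  [1]
  a=4: none
  a=5: (5, 5, 11)  [1]
  a=6: none
  a=7: (7, 1, 7)  [1]
  a=8: none
Total reduced forms: 1 + 1 + 1 + 1 = 4
h = 4

4


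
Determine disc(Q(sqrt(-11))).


For K = Q(sqrt(d)) with d squarefree: disc(K) = d if d = 1 mod 4, and disc(K) = 4d if d = 2 or 3 mod 4.
Here d = -11, and d mod 4 = 1.
d = 1 mod 4 (O_K = Z[(1+sqrt(d))/2]), so disc(K) = d = -11

-11
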